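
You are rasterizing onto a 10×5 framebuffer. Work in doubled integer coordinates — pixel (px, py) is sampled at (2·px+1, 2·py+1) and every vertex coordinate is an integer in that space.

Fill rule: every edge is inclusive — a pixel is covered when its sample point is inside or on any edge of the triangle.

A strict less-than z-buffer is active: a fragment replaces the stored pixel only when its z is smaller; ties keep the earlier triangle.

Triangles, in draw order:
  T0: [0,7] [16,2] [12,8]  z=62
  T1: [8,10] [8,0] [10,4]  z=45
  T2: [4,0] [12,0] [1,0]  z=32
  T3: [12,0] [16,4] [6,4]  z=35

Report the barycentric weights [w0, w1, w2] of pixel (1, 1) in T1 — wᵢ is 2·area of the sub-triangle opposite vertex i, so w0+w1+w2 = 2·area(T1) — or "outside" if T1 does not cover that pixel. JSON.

T0:
  2·area = 76
  edge (0, 7)→(16, 2): d=(16,-5) inclusive
  edge (16, 2)→(12, 8): d=(-4,6) inclusive
  edge (12, 8)→(0, 7): d=(-12,-1) inclusive
    (6,1)@(13, 3): e=[1,14,61] → X
    (7,1)@(15, 3): e=[11,2,63] → X
    (8,1)@(17, 3): e=[21,-10,65] → .
    (3,2)@(7, 5): e=[3,42,31] → X
    (4,2)@(9, 5): e=[13,30,33] → X
    (5,2)@(11, 5): e=[23,18,35] → X
    (7,2)@(15, 5): e=[43,-6,39] → .
    (0,3)@(1, 7): e=[5,70,1] → X
    (1,3)@(3, 7): e=[15,58,3] → X
    (2,3)@(5, 7): e=[25,46,5] → X
    (6,3)@(13, 7): e=[65,-2,13] → .
    (0,4)@(1, 9): e=[37,62,-23] → .
  covered (12 px):
    . . . . . . . . . .
    . . . . . . X X . .
    . . . X X X X . . .
    X X X X X X . . . .
    . . . . . . . . . .
T1:
  2·area = 20
  edge (8, 10)→(8, 0): d=(0,-10) inclusive
  edge (8, 0)→(10, 4): d=(2,4) inclusive
  edge (10, 4)→(8, 10): d=(-2,6) inclusive
    (5,0)@(11, 1): e=[30,-10,0] → .  [on edge]
    (4,1)@(9, 3): e=[10,2,8] → X
    (5,1)@(11, 3): e=[30,-6,-4] → .
    (4,2)@(9, 5): e=[10,6,4] → X
    (5,2)@(11, 5): e=[30,-2,-8] → .
    (4,3)@(9, 7): e=[10,10,0] → X  [on edge]
    (5,3)@(11, 7): e=[30,2,-12] → .
    (4,4)@(9, 9): e=[10,14,-4] → .
  covered (3 px):
    . . . . . . . . . .
    . . . . X . . . . .
    . . . . X . . . . .
    . . . . X . . . . .
    . . . . . . . . . .
T2:
  degenerate (2·area = 0) — covers nothing
T3:
  2·area = 40
  edge (12, 0)→(16, 4): d=(4,4) inclusive
  edge (16, 4)→(6, 4): d=(-10,0) inclusive
  edge (6, 4)→(12, 0): d=(6,-4) inclusive
    (5,0)@(11, 1): e=[8,30,2] → X
    (6,0)@(13, 1): e=[0,30,10] → X  [on edge]
    (7,0)@(15, 1): e=[-8,30,18] → .
    (4,1)@(9, 3): e=[24,10,6] → X
    (7,1)@(15, 3): e=[0,10,30] → X  [on edge]
    (8,1)@(17, 3): e=[-8,10,38] → .
    (4,2)@(9, 5): e=[32,-10,18] → .
    (5,2)@(11, 5): e=[24,-10,26] → .
    (6,2)@(13, 5): e=[16,-10,34] → .
    (7,2)@(15, 5): e=[8,-10,42] → .
    (8,2)@(17, 5): e=[0,-10,50] → .  [on edge]
    (9,3)@(19, 7): e=[0,-30,70] → .  [on edge]
  covered (6 px):
    . . . . . X X . . .
    . . . . X X X X . .
    . . . . . . . . . .
    . . . . . . . . . .
    . . . . . . . . . .

Result: "outside"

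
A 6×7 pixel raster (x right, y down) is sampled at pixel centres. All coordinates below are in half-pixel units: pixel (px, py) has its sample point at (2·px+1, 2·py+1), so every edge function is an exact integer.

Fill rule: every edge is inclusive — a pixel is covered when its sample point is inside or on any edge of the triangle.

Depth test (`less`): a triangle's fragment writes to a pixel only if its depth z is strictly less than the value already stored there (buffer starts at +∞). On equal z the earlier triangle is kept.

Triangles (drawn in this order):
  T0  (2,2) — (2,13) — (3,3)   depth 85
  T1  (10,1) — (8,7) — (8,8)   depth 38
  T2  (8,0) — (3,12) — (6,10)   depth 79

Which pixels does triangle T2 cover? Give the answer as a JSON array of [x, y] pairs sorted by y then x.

T0:
  2·area = 11  (B↔C swapped to make it positive)
  edge (2, 2)→(3, 3): d=(1,1) inclusive
  edge (3, 3)→(2, 13): d=(-1,10) inclusive
  edge (2, 13)→(2, 2): d=(0,-11) inclusive
    (0,0)@(1, 1): e=[0,22,-11] → .  [on edge]
    (1,1)@(3, 3): e=[0,0,11] → X  [on edge]
    (2,1)@(5, 3): e=[-2,-20,33] → .
    (1,2)@(3, 5): e=[2,-2,11] → .
    (2,2)@(5, 5): e=[0,-22,33] → .  [on edge]
    (3,3)@(7, 7): e=[0,-44,55] → .  [on edge]
    (4,4)@(9, 9): e=[0,-66,77] → .  [on edge]
    (5,5)@(11, 11): e=[0,-88,99] → .  [on edge]
  covered (1 px):
    . . . . . .
    . X . . . .
    . . . . . .
    . . . . . .
    . . . . . .
    . . . . . .
    . . . . . .
T1:
  2·area = 2  (B↔C swapped to make it positive)
  edge (10, 1)→(8, 8): d=(-2,7) inclusive
  edge (8, 8)→(8, 7): d=(0,-1) inclusive
  edge (8, 7)→(10, 1): d=(2,-6) inclusive
  covered (0 px):
    . . . . . .
    . . . . . .
    . . . . . .
    . . . . . .
    . . . . . .
    . . . . . .
    . . . . . .
T2:
  2·area = 26  (B↔C swapped to make it positive)
  edge (8, 0)→(6, 10): d=(-2,10) inclusive
  edge (6, 10)→(3, 12): d=(-3,2) inclusive
  edge (3, 12)→(8, 0): d=(5,-12) inclusive
    (3,1)@(7, 3): e=[4,19,3] → X
    (4,1)@(9, 3): e=[-16,15,27] → .
    (3,2)@(7, 5): e=[0,13,13] → X  [on edge]
    (4,2)@(9, 5): e=[-20,9,37] → .
    (3,3)@(7, 7): e=[-4,7,23] → .
    (2,4)@(5, 9): e=[12,5,9] → X
    (3,4)@(7, 9): e=[-8,1,33] → .
    (2,5)@(5, 11): e=[8,-1,19] → .
  covered (3 px):
    . . . . . .
    . . . X . .
    . . . X . .
    . . . . . .
    . . X . . .
    . . . . . .
    . . . . . .

Answer: [[3,1],[3,2],[2,4]]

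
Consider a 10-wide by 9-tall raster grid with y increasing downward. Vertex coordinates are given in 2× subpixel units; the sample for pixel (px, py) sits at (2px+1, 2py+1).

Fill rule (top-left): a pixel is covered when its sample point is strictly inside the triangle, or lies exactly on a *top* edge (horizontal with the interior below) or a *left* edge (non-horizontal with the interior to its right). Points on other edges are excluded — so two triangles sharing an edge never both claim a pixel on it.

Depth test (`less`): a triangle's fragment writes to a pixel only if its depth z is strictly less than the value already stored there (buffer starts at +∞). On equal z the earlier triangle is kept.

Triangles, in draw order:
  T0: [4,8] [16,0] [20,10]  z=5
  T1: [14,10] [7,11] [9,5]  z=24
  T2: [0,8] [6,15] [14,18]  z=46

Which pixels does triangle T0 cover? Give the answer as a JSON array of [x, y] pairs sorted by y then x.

T0:
  2·area = 152
  edge (4, 8)→(16, 0): d=(12,-8) top-left  bias=+0
  edge (16, 0)→(20, 10): d=(4,10) right/bottom  bias=-1
  edge (20, 10)→(4, 8): d=(-16,-2) top-left  bias=+0
    (7,0)@(15, 1): e=[4,14,134] → #
    (8,0)@(17, 1): e=[20,-6,138] → ·
    (6,1)@(13, 3): e=[12,42,98] → #
    (8,1)@(17, 3): e=[44,2,106] → #
    (9,1)@(19, 3): e=[60,-18,110] → ·
    (4,2)@(9, 5): e=[4,90,58] → #
    (5,2)@(11, 5): e=[20,70,62] → #
    (9,2)@(19, 5): e=[84,-10,78] → ·
    (3,3)@(7, 7): e=[12,118,22] → #
    (9,3)@(19, 7): e=[108,-2,46] → ·
    (3,4)@(7, 9): e=[36,126,-10] → ·
    (4,4)@(9, 9): e=[52,106,-6] → ·
  covered (19 px):
    · · · · · · · # · ·
    · · · · · · # # # ·
    · · · · # # # # # ·
    · · · # # # # # # ·
    · · · · · · # # # #
    · · · · · · · · · ·
    · · · · · · · · · ·
    · · · · · · · · · ·
    · · · · · · · · · ·
T1:
  2·area = 40
  edge (14, 10)→(7, 11): d=(-7,1) right/bottom  bias=-1
  edge (7, 11)→(9, 5): d=(2,-6) top-left  bias=+0
  edge (9, 5)→(14, 10): d=(5,5) right/bottom  bias=-1
    (2,0)@(5, 1): e=[72,-32,0] → ·  [on edge]
    (3,1)@(7, 3): e=[56,-16,0] → ·  [on edge]
    (4,2)@(9, 5): e=[40,0,0] → ·  [on edge]
    (4,3)@(9, 7): e=[26,4,10] → #
    (5,3)@(11, 7): e=[24,16,0] → ·  [on edge]
    (4,4)@(9, 9): e=[12,8,20] → #
    (5,4)@(11, 9): e=[10,20,10] → #
    (6,4)@(13, 9): e=[8,32,0] → ·  [on edge]
    (3,5)@(7, 11): e=[0,0,40] → ·  [on edge]
    (4,5)@(9, 11): e=[-2,12,30] → ·
    (5,5)@(11, 11): e=[-4,24,20] → ·
    (7,5)@(15, 11): e=[-8,48,0] → ·  [on edge]
    (8,6)@(17, 13): e=[-24,64,0] → ·  [on edge]
    (9,7)@(19, 15): e=[-40,80,0] → ·  [on edge]
    (2,8)@(5, 17): e=[-40,0,80] → ·  [on edge]
  covered (3 px):
    · · · · · · · · · ·
    · · · · · · · · · ·
    · · · · · · · · · ·
    · · · · # · · · · ·
    · · · · # # · · · ·
    · · · · · · · · · ·
    · · · · · · · · · ·
    · · · · · · · · · ·
    · · · · · · · · · ·
T2:
  2·area = 38  (B↔C swapped to make it positive)
  edge (0, 8)→(14, 18): d=(14,10) right/bottom  bias=-1
  edge (14, 18)→(6, 15): d=(-8,-3) top-left  bias=+0
  edge (6, 15)→(0, 8): d=(-6,-7) top-left  bias=+0
    (0,4)@(1, 9): e=[4,33,1] → #
    (1,4)@(3, 9): e=[-16,39,15] → ·
    (0,5)@(1, 11): e=[32,17,-11] → ·
    (1,5)@(3, 11): e=[12,23,3] → #
    (2,5)@(5, 11): e=[-8,29,17] → ·
    (1,6)@(3, 13): e=[40,7,-9] → ·
    (2,6)@(5, 13): e=[20,13,5] → #
    (3,6)@(7, 13): e=[0,19,19] → ·  [on edge]
    (2,7)@(5, 15): e=[48,-3,-7] → ·
    (3,7)@(7, 15): e=[28,3,7] → #
    (4,7)@(9, 15): e=[8,9,21] → #
    (5,7)@(11, 15): e=[-12,15,35] → ·
  covered (5 px):
    · · · · · · · · · ·
    · · · · · · · · · ·
    · · · · · · · · · ·
    · · · · · · · · · ·
    # · · · · · · · · ·
    · # · · · · · · · ·
    · · # · · · · · · ·
    · · · # # · · · · ·
    · · · · · · · · · ·

Final: [[7,0],[6,1],[7,1],[8,1],[4,2],[5,2],[6,2],[7,2],[8,2],[3,3],[4,3],[5,3],[6,3],[7,3],[8,3],[6,4],[7,4],[8,4],[9,4]]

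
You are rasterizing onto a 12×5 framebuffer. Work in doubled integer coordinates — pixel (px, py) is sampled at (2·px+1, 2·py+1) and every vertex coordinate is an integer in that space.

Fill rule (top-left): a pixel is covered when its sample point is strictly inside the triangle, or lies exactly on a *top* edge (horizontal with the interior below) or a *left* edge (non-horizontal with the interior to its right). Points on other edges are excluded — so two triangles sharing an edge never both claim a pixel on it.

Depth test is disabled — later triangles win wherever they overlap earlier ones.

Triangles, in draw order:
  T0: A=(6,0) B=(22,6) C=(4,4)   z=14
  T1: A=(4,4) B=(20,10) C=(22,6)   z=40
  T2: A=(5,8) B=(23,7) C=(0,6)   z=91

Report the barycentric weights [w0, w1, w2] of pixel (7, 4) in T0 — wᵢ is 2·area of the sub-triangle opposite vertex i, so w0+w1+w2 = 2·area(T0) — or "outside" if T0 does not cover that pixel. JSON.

T0:
  2·area = 76
  edge (6, 0)→(22, 6): d=(16,6) right/bottom  bias=-1
  edge (22, 6)→(4, 4): d=(-18,-2) top-left  bias=+0
  edge (4, 4)→(6, 0): d=(2,-4) top-left  bias=+0
    (3,0)@(7, 1): e=[10,60,6] → █
    (4,0)@(9, 1): e=[-2,64,14] → ·
    (2,1)@(5, 3): e=[54,20,2] → █
    (4,1)@(9, 3): e=[30,28,18] → █
    (5,1)@(11, 3): e=[18,32,26] → █
    (6,1)@(13, 3): e=[6,36,34] → █
    (7,1)@(15, 3): e=[-6,40,42] → ·
    (2,2)@(5, 5): e=[86,-16,6] → ·
    (3,2)@(7, 5): e=[74,-12,14] → ·
    (4,2)@(9, 5): e=[62,-8,22] → ·
    (5,2)@(11, 5): e=[50,-4,30] → ·
    (6,2)@(13, 5): e=[38,0,38] → █  [on edge]
  covered (10 px):
    · · · █ · · · · · · · ·
    · · █ █ █ █ █ · · · · ·
    · · · · · · █ █ █ █ · ·
    · · · · · · · · · · · ·
    · · · · · · · · · · · ·
T1:
  2·area = 76  (B↔C swapped to make it positive)
  edge (4, 4)→(22, 6): d=(18,2) right/bottom  bias=-1
  edge (22, 6)→(20, 10): d=(-2,4) right/bottom  bias=-1
  edge (20, 10)→(4, 4): d=(-16,-6) top-left  bias=+0
    (3,2)@(7, 5): e=[12,62,2] → █
    (4,2)@(9, 5): e=[8,54,14] → █
    (5,2)@(11, 5): e=[4,46,26] → █
    (6,2)@(13, 5): e=[0,38,38] → ·  [on edge]
    (3,3)@(7, 7): e=[48,58,-30] → ·
    (4,3)@(9, 7): e=[44,50,-18] → ·
    (5,3)@(11, 7): e=[40,42,-6] → ·
    (6,3)@(13, 7): e=[36,34,6] → █
    (7,3)@(15, 7): e=[32,26,18] → █
    (8,3)@(17, 7): e=[28,18,30] → █
    (9,3)@(19, 7): e=[24,10,42] → █
    (10,3)@(21, 7): e=[20,2,54] → █
  covered (9 px):
    · · · · · · · · · · · ·
    · · · · · · · · · · · ·
    · · · █ █ █ · · · · · ·
    · · · · · · █ █ █ █ █ ·
    · · · · · · · · · █ · ·
T2:
  2·area = 41  (B↔C swapped to make it positive)
  edge (5, 8)→(0, 6): d=(-5,-2) top-left  bias=+0
  edge (0, 6)→(23, 7): d=(23,1) right/bottom  bias=-1
  edge (23, 7)→(5, 8): d=(-18,1) right/bottom  bias=-1
    (1,3)@(3, 7): e=[1,20,20] → █
    (2,3)@(5, 7): e=[5,18,18] → █
    (3,3)@(7, 7): e=[9,16,16] → █
    (4,3)@(9, 7): e=[13,14,14] → █
    (5,3)@(11, 7): e=[17,12,12] → █
    (6,3)@(13, 7): e=[21,10,10] → █
    (7,3)@(15, 7): e=[25,8,8] → █
    (8,3)@(17, 7): e=[29,6,6] → █
    (9,3)@(19, 7): e=[33,4,4] → █
    (10,3)@(21, 7): e=[37,2,2] → █
    (11,3)@(23, 7): e=[41,0,0] → ·  [on edge]
    (1,4)@(3, 9): e=[-9,66,-16] → ·
  covered (10 px):
    · · · · · · · · · · · ·
    · · · · · · · · · · · ·
    · · · · · · · · · · · ·
    · █ █ █ █ █ █ █ █ █ █ ·
    · · · · · · · · · · · ·

Final: "outside"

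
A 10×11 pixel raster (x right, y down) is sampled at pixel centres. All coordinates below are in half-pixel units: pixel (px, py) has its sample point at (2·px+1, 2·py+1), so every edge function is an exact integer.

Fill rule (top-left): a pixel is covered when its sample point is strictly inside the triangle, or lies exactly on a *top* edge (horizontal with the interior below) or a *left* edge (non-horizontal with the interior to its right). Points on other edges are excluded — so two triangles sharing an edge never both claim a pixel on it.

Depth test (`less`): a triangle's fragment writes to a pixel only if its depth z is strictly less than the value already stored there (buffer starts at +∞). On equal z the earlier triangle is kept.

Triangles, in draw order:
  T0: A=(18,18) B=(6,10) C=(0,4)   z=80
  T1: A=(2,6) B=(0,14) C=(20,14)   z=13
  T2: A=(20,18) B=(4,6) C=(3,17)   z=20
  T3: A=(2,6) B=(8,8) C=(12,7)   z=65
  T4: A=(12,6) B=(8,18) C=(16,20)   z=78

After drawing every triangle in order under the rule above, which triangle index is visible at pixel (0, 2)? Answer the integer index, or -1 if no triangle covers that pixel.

T0:
  2·area = 24
  edge (18, 18)→(6, 10): d=(-12,-8) top-left  bias=+0
  edge (6, 10)→(0, 4): d=(-6,-6) top-left  bias=+0
  edge (0, 4)→(18, 18): d=(18,14) right/bottom  bias=-1
    (0,2)@(1, 5): e=[20,0,4] → █  [on edge]
    (1,2)@(3, 5): e=[36,12,-24] → ·
    (0,3)@(1, 7): e=[-4,-12,40] → ·
    (1,3)@(3, 7): e=[12,0,12] → █  [on edge]
    (2,3)@(5, 7): e=[28,12,-16] → ·
    (1,4)@(3, 9): e=[-12,-12,48] → ·
    (2,4)@(5, 9): e=[4,0,20] → █  [on edge]
    (3,4)@(7, 9): e=[20,12,-8] → ·
    (2,5)@(5, 11): e=[-20,-12,56] → ·
    (3,5)@(7, 11): e=[-4,0,28] → ·  [on edge]
    (4,5)@(9, 11): e=[12,12,0] → ·  [on edge]
    (4,6)@(9, 13): e=[-12,0,36] → ·  [on edge]
    (5,7)@(11, 15): e=[-20,0,44] → ·  [on edge]
    (6,8)@(13, 17): e=[-28,0,52] → ·  [on edge]
    (7,9)@(15, 19): e=[-36,0,60] → ·  [on edge]
    (8,10)@(17, 21): e=[-44,0,68] → ·  [on edge]
  covered (4 px):
    · · · · · · · · · ·
    · · · · · · · · · ·
    █ · · · · · · · · ·
    · █ · · · · · · · ·
    · · █ · · · · · · ·
    · · · · · · · · · ·
    · · · · · █ · · · ·
    · · · · · · · · · ·
    · · · · · · · · · ·
    · · · · · · · · · ·
    · · · · · · · · · ·
T1:
  2·area = 160  (B↔C swapped to make it positive)
  edge (2, 6)→(20, 14): d=(18,8) right/bottom  bias=-1
  edge (20, 14)→(0, 14): d=(-20,0) right/bottom  bias=-1
  edge (0, 14)→(2, 6): d=(2,-8) top-left  bias=+0
    (1,3)@(3, 7): e=[10,140,10] → █
    (2,3)@(5, 7): e=[-6,140,26] → ·
    (1,4)@(3, 9): e=[46,100,14] → █
    (2,4)@(5, 9): e=[30,100,30] → █
    (3,4)@(7, 9): e=[14,100,46] → █
    (4,4)@(9, 9): e=[-2,100,62] → ·
    (0,5)@(1, 11): e=[98,60,2] → █
    (4,5)@(9, 11): e=[34,60,66] → █
    (5,5)@(11, 11): e=[18,60,82] → █
    (6,5)@(13, 11): e=[2,60,98] → █
    (7,5)@(15, 11): e=[-14,60,114] → ·
    (0,6)@(1, 13): e=[134,20,6] → █
  covered (20 px):
    · · · · · · · · · ·
    · · · · · · · · · ·
    · · · · · · · · · ·
    · █ · · · · · · · ·
    · █ █ █ · · · · · ·
    █ █ █ █ █ █ █ · · ·
    █ █ █ █ █ █ █ █ █ ·
    · · · · · · · · · ·
    · · · · · · · · · ·
    · · · · · · · · · ·
    · · · · · · · · · ·
T2:
  2·area = 188  (B↔C swapped to make it positive)
  edge (20, 18)→(3, 17): d=(-17,-1) top-left  bias=+0
  edge (3, 17)→(4, 6): d=(1,-11) top-left  bias=+0
  edge (4, 6)→(20, 18): d=(16,12) right/bottom  bias=-1
    (2,3)@(5, 7): e=[172,12,4] → █
    (3,3)@(7, 7): e=[174,34,-20] → ·
    (2,4)@(5, 9): e=[138,14,36] → █
    (3,4)@(7, 9): e=[140,36,12] → █
    (4,4)@(9, 9): e=[142,58,-12] → ·
    (2,5)@(5, 11): e=[104,16,68] → █
    (4,5)@(9, 11): e=[108,60,20] → █
    (5,5)@(11, 11): e=[110,82,-4] → ·
    (2,6)@(5, 13): e=[70,18,100] → █
    (5,6)@(11, 13): e=[76,84,28] → █
    (6,6)@(13, 13): e=[78,106,4] → █
    (7,6)@(15, 13): e=[80,128,-20] → ·
    (1,8)@(3, 17): e=[0,0,188] → █  [on edge]
  covered (25 px):
    · · · · · · · · · ·
    · · · · · · · · · ·
    · · · · · · · · · ·
    · · █ · · · · · · ·
    · · █ █ · · · · · ·
    · · █ █ █ · · · · ·
    · · █ █ █ █ █ · · ·
    · · █ █ █ █ █ █ · ·
    · █ █ █ █ █ █ █ █ ·
    · · · · · · · · · ·
    · · · · · · · · · ·
T3:
  2·area = 14  (B↔C swapped to make it positive)
  edge (2, 6)→(12, 7): d=(10,1) right/bottom  bias=-1
  edge (12, 7)→(8, 8): d=(-4,1) right/bottom  bias=-1
  edge (8, 8)→(2, 6): d=(-6,-2) top-left  bias=+0
    (2,3)@(5, 7): e=[7,7,0] → █  [on edge]
    (3,3)@(7, 7): e=[5,5,4] → █
    (4,3)@(9, 7): e=[3,3,8] → █
    (5,3)@(11, 7): e=[1,1,12] → █
    (6,3)@(13, 7): e=[-1,-1,16] → ·
    (2,4)@(5, 9): e=[27,-1,-12] → ·
    (3,4)@(7, 9): e=[25,-3,-8] → ·
    (4,4)@(9, 9): e=[23,-5,-4] → ·
    (5,4)@(11, 9): e=[21,-7,0] → ·  [on edge]
    (8,5)@(17, 11): e=[35,-21,0] → ·  [on edge]
  covered (4 px):
    · · · · · · · · · ·
    · · · · · · · · · ·
    · · · · · · · · · ·
    · · █ █ █ █ · · · ·
    · · · · · · · · · ·
    · · · · · · · · · ·
    · · · · · · · · · ·
    · · · · · · · · · ·
    · · · · · · · · · ·
    · · · · · · · · · ·
    · · · · · · · · · ·
T4:
  2·area = 104  (B↔C swapped to make it positive)
  edge (12, 6)→(16, 20): d=(4,14) right/bottom  bias=-1
  edge (16, 20)→(8, 18): d=(-8,-2) top-left  bias=+0
  edge (8, 18)→(12, 6): d=(4,-12) top-left  bias=+0
    (6,1)@(13, 3): e=[-26,130,0] → ·  [on edge]
    (5,4)@(11, 9): e=[26,78,0] → █  [on edge]
    (6,4)@(13, 9): e=[-2,82,24] → ·
    (5,5)@(11, 11): e=[34,62,8] → █
    (6,5)@(13, 11): e=[6,66,32] → █
    (7,5)@(15, 11): e=[-22,70,56] → ·
    (5,6)@(11, 13): e=[42,46,16] → █
    (7,6)@(15, 13): e=[-14,54,64] → ·
    (4,7)@(9, 15): e=[78,26,0] → █  [on edge]
    (7,7)@(15, 15): e=[-6,38,72] → ·
    (4,8)@(9, 17): e=[86,10,8] → █
    (7,8)@(15, 17): e=[2,22,80] → █
    (3,10)@(7, 21): e=[130,-26,0] → ·  [on edge]
  covered (14 px):
    · · · · · · · · · ·
    · · · · · · · · · ·
    · · · · · · · · · ·
    · · · · · · · · · ·
    · · · · · █ · · · ·
    · · · · · █ █ · · ·
    · · · · · █ █ · · ·
    · · · · █ █ █ · · ·
    · · · · █ █ █ █ · ·
    · · · · · · █ █ · ·
    · · · · · · · · · ·

Z-buffer (winner per pixel, '.' = empty):
  . . . . . . . . . .
  . . . . . . . . . .
  0 . . . . . . . . .
  . 1 2 3 3 3 . . . .
  . 1 1 1 . 4 . . . .
  1 1 1 1 1 1 1 . . .
  1 1 1 1 1 1 1 1 1 .
  . . 2 2 2 2 2 2 . .
  . 2 2 2 2 2 2 2 2 .
  . . . . . . 4 4 . .
  . . . . . . . . . .

Answer: 0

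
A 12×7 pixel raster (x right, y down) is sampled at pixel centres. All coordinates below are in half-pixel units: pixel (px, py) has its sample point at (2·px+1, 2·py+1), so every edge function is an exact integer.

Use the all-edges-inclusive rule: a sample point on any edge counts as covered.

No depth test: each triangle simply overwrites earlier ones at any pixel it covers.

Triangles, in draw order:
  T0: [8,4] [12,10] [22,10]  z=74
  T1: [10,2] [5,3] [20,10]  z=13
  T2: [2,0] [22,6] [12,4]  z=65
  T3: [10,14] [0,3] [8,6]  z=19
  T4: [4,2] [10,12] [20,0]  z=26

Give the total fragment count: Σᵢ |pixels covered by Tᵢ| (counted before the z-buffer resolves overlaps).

T0:
  2·area = 60  (B↔C swapped to make it positive)
  edge (8, 4)→(22, 10): d=(14,6) inclusive
  edge (22, 10)→(12, 10): d=(-10,0) inclusive
  edge (12, 10)→(8, 4): d=(-4,-6) inclusive
    (0,0)@(1, 1): e=[0,90,-30] → ·  [on edge]
    (4,2)@(9, 5): e=[8,50,2] → #
    (5,2)@(11, 5): e=[-4,50,14] → ·
    (4,3)@(9, 7): e=[36,30,-6] → ·
    (5,3)@(11, 7): e=[24,30,6] → #
    (6,3)@(13, 7): e=[12,30,18] → #
    (7,3)@(15, 7): e=[0,30,30] → #  [on edge]
    (8,3)@(17, 7): e=[-12,30,42] → ·
    (5,4)@(11, 9): e=[52,10,-2] → ·
    (6,4)@(13, 9): e=[40,10,10] → #
    (8,4)@(17, 9): e=[16,10,34] → #
    (9,4)@(19, 9): e=[4,10,46] → #
  covered (8 px):
    · · · · · · · · · · · ·
    · · · · · · · · · · · ·
    · · · · # · · · · · · ·
    · · · · · # # # · · · ·
    · · · · · · # # # # · ·
    · · · · · · · · · · · ·
    · · · · · · · · · · · ·
T1:
  2·area = 50  (B↔C swapped to make it positive)
  edge (10, 2)→(20, 10): d=(10,8) inclusive
  edge (20, 10)→(5, 3): d=(-15,-7) inclusive
  edge (5, 3)→(10, 2): d=(5,-1) inclusive
    (7,0)@(15, 1): e=[-50,100,0] → ·  [on edge]
    (2,1)@(5, 3): e=[50,0,0] → #  [on edge]
    (3,1)@(7, 3): e=[34,14,2] → #
    (4,1)@(9, 3): e=[18,28,4] → #
    (5,1)@(11, 3): e=[2,42,6] → #
    (6,1)@(13, 3): e=[-14,56,8] → ·
    (2,2)@(5, 5): e=[70,-30,10] → ·
    (3,2)@(7, 5): e=[54,-16,12] → ·
    (4,2)@(9, 5): e=[38,-2,14] → ·
    (5,2)@(11, 5): e=[22,12,16] → #
    (6,2)@(13, 5): e=[6,26,18] → #
    (7,2)@(15, 5): e=[-10,40,20] → ·
  covered (7 px):
    · · · · · · · · · · · ·
    · · # # # # · · · · · ·
    · · · · · # # · · · · ·
    · · · · · · · # · · · ·
    · · · · · · · · · · · ·
    · · · · · · · · · · · ·
    · · · · · · · · · · · ·
T2:
  2·area = 20
  edge (2, 0)→(22, 6): d=(20,6) inclusive
  edge (22, 6)→(12, 4): d=(-10,-2) inclusive
  edge (12, 4)→(2, 0): d=(-10,-4) inclusive
    (2,0)@(5, 1): e=[2,16,2] → #
    (3,0)@(7, 1): e=[-10,20,10] → ·
    (2,1)@(5, 3): e=[42,-4,-18] → ·
    (3,1)@(7, 3): e=[30,0,-10] → ·  [on edge]
    (5,1)@(11, 3): e=[6,8,6] → #
    (6,1)@(13, 3): e=[-6,12,14] → ·
    (5,2)@(11, 5): e=[46,-12,-14] → ·
    (8,2)@(17, 5): e=[10,0,10] → #  [on edge]
    (9,2)@(19, 5): e=[-2,4,18] → ·
    (8,3)@(17, 7): e=[50,-20,-10] → ·
  covered (3 px):
    · · # · · · · · · · · ·
    · · · · · # · · · · · ·
    · · · · · · · · # · · ·
    · · · · · · · · · · · ·
    · · · · · · · · · · · ·
    · · · · · · · · · · · ·
    · · · · · · · · · · · ·
T3:
  2·area = 58
  edge (10, 14)→(0, 3): d=(-10,-11) inclusive
  edge (0, 3)→(8, 6): d=(8,3) inclusive
  edge (8, 6)→(10, 14): d=(2,8) inclusive
    (1,2)@(3, 5): e=[13,7,38] → #
    (2,2)@(5, 5): e=[35,1,22] → #
    (3,2)@(7, 5): e=[57,-5,6] → ·
    (1,3)@(3, 7): e=[-7,23,42] → ·
    (2,3)@(5, 7): e=[15,17,26] → #
    (3,3)@(7, 7): e=[37,11,10] → #
    (4,3)@(9, 7): e=[59,5,-6] → ·
    (2,4)@(5, 9): e=[-5,33,30] → ·
    (3,4)@(7, 9): e=[17,27,14] → #
    (4,4)@(9, 9): e=[39,21,-2] → ·
    (3,5)@(7, 11): e=[-3,43,18] → ·
    (4,5)@(9, 11): e=[19,37,2] → #
  covered (6 px):
    · · · · · · · · · · · ·
    · · · · · · · · · · · ·
    · # # · · · · · · · · ·
    · · # # · · · · · · · ·
    · · · # · · · · · · · ·
    · · · · # · · · · · · ·
    · · · · · · · · · · · ·
T4:
  2·area = 172  (B↔C swapped to make it positive)
  edge (4, 2)→(20, 0): d=(16,-2) inclusive
  edge (20, 0)→(10, 12): d=(-10,12) inclusive
  edge (10, 12)→(4, 2): d=(-6,-10) inclusive
    (6,0)@(13, 1): e=[2,74,96] → #
    (7,0)@(15, 1): e=[6,50,116] → #
    (8,0)@(17, 1): e=[10,26,136] → #
    (9,0)@(19, 1): e=[14,2,156] → #
    (10,0)@(21, 1): e=[18,-22,176] → ·
    (2,1)@(5, 3): e=[18,150,4] → #
    (3,1)@(7, 3): e=[22,126,24] → #
    (4,1)@(9, 3): e=[26,102,44] → #
    (5,1)@(11, 3): e=[30,78,64] → #
    (9,1)@(19, 3): e=[46,-18,144] → ·
    (2,2)@(5, 5): e=[50,130,-8] → ·
    (3,2)@(7, 5): e=[54,106,12] → #
    (3,3)@(7, 7): e=[86,86,0] → #  [on edge]
  covered (22 px):
    · · · · · · # # # # · ·
    · · # # # # # # # · · ·
    · · · # # # # # · · · ·
    · · · # # # # · · · · ·
    · · · · # # · · · · · ·
    · · · · · · · · · · · ·
    · · · · · · · · · · · ·

Answer: 46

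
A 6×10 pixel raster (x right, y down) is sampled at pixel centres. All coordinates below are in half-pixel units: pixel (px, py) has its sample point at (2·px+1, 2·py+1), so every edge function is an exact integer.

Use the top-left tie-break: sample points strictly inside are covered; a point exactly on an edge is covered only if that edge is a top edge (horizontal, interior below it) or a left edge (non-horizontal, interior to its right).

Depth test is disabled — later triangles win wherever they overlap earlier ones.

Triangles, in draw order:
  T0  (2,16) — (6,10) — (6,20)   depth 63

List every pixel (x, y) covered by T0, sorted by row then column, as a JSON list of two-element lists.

T0:
  2·area = 40
  edge (2, 16)→(6, 10): d=(4,-6) top-left  bias=+0
  edge (6, 10)→(6, 20): d=(0,10) right/bottom  bias=-1
  edge (6, 20)→(2, 16): d=(-4,-4) top-left  bias=+0
    (2,6)@(5, 13): e=[6,10,24] → #
    (3,6)@(7, 13): e=[18,-10,32] → ·
    (0,7)@(1, 15): e=[-10,50,0] → ·  [on edge]
    (1,7)@(3, 15): e=[2,30,8] → #
    (3,7)@(7, 15): e=[26,-10,24] → ·
    (1,8)@(3, 17): e=[10,30,0] → #  [on edge]
    (3,8)@(7, 17): e=[34,-10,16] → ·
    (1,9)@(3, 19): e=[18,30,-8] → ·
    (2,9)@(5, 19): e=[30,10,0] → #  [on edge]
    (3,9)@(7, 19): e=[42,-10,8] → ·
  covered (6 px):
    · · · · · ·
    · · · · · ·
    · · · · · ·
    · · · · · ·
    · · · · · ·
    · · · · · ·
    · · # · · ·
    · # # · · ·
    · # # · · ·
    · · # · · ·

Result: [[2,6],[1,7],[2,7],[1,8],[2,8],[2,9]]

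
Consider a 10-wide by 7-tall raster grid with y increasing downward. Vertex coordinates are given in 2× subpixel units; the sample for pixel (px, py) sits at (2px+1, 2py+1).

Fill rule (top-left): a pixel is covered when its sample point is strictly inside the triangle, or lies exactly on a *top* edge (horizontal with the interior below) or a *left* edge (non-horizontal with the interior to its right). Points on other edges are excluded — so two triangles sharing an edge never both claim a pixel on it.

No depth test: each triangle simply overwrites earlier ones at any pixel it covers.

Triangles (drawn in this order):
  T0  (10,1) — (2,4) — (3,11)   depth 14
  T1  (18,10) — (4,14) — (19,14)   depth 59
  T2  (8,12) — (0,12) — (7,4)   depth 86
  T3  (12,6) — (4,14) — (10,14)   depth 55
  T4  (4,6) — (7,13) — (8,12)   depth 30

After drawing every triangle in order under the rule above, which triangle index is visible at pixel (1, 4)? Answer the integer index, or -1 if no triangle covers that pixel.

T0:
  2·area = 59  (B↔C swapped to make it positive)
  edge (10, 1)→(3, 11): d=(-7,10) right/bottom  bias=-1
  edge (3, 11)→(2, 4): d=(-1,-7) top-left  bias=+0
  edge (2, 4)→(10, 1): d=(8,-3) top-left  bias=+0
    (2,1)@(5, 3): e=[36,22,1] → █
    (3,1)@(7, 3): e=[16,36,7] → █
    (4,1)@(9, 3): e=[-4,50,13] → ·
    (1,2)@(3, 5): e=[42,6,11] → █
    (4,2)@(9, 5): e=[-18,48,29] → ·
    (1,3)@(3, 7): e=[28,4,27] → █
    (3,3)@(7, 7): e=[-12,32,39] → ·
    (1,4)@(3, 9): e=[14,2,43] → █
    (2,4)@(5, 9): e=[-6,16,49] → ·
    (1,5)@(3, 11): e=[0,0,59] → ·  [on edge]
  covered (8 px):
    · · · · · · · · · ·
    · · █ █ · · · · · ·
    · █ █ █ · · · · · ·
    · █ █ · · · · · · ·
    · █ · · · · · · · ·
    · · · · · · · · · ·
    · · · · · · · · · ·
T1:
  2·area = 60  (B↔C swapped to make it positive)
  edge (18, 10)→(19, 14): d=(1,4) right/bottom  bias=-1
  edge (19, 14)→(4, 14): d=(-15,0) right/bottom  bias=-1
  edge (4, 14)→(18, 10): d=(14,-4) top-left  bias=+0
    (7,5)@(15, 11): e=[13,45,2] → █
    (8,5)@(17, 11): e=[5,45,10] → █
    (9,5)@(19, 11): e=[-3,45,18] → ·
    (4,6)@(9, 13): e=[39,15,6] → █
    (5,6)@(11, 13): e=[31,15,14] → █
    (6,6)@(13, 13): e=[23,15,22] → █
    (9,6)@(19, 13): e=[-1,15,46] → ·
  covered (7 px):
    · · · · · · · · · ·
    · · · · · · · · · ·
    · · · · · · · · · ·
    · · · · · · · · · ·
    · · · · · · · · · ·
    · · · · · · · █ █ ·
    · · · · █ █ █ █ █ ·
T2:
  2·area = 64
  edge (8, 12)→(0, 12): d=(-8,0) right/bottom  bias=-1
  edge (0, 12)→(7, 4): d=(7,-8) top-left  bias=+0
  edge (7, 4)→(8, 12): d=(1,8) right/bottom  bias=-1
    (3,2)@(7, 5): e=[56,7,1] → █
    (4,2)@(9, 5): e=[56,23,-15] → ·
    (2,3)@(5, 7): e=[40,5,19] → █
    (4,3)@(9, 7): e=[40,37,-13] → ·
    (1,4)@(3, 9): e=[24,3,37] → █
    (4,4)@(9, 9): e=[24,51,-11] → ·
    (0,5)@(1, 11): e=[8,1,55] → █
    (4,5)@(9, 11): e=[8,65,-9] → ·
    (0,6)@(1, 13): e=[-8,15,57] → ·
    (1,6)@(3, 13): e=[-8,31,41] → ·
    (2,6)@(5, 13): e=[-8,47,25] → ·
    (3,6)@(7, 13): e=[-8,63,9] → ·
  covered (10 px):
    · · · · · · · · · ·
    · · · · · · · · · ·
    · · · █ · · · · · ·
    · · █ █ · · · · · ·
    · █ █ █ · · · · · ·
    █ █ █ █ · · · · · ·
    · · · · · · · · · ·
T3:
  2·area = 48  (B↔C swapped to make it positive)
  edge (12, 6)→(10, 14): d=(-2,8) right/bottom  bias=-1
  edge (10, 14)→(4, 14): d=(-6,0) right/bottom  bias=-1
  edge (4, 14)→(12, 6): d=(8,-8) top-left  bias=+0
    (8,0)@(17, 1): e=[-30,78,0] → ·  [on edge]
    (7,1)@(15, 3): e=[-18,66,0] → ·  [on edge]
    (6,2)@(13, 5): e=[-6,54,0] → ·  [on edge]
    (5,3)@(11, 7): e=[6,42,0] → █  [on edge]
    (6,3)@(13, 7): e=[-10,42,16] → ·
    (4,4)@(9, 9): e=[18,30,0] → █  [on edge]
    (6,4)@(13, 9): e=[-14,30,32] → ·
    (3,5)@(7, 11): e=[30,18,0] → █  [on edge]
    (5,5)@(11, 11): e=[-2,18,32] → ·
    (2,6)@(5, 13): e=[42,6,0] → █  [on edge]
    (5,6)@(11, 13): e=[-6,6,48] → ·
  covered (8 px):
    · · · · · · · · · ·
    · · · · · · · · · ·
    · · · · · · · · · ·
    · · · · · █ · · · ·
    · · · · █ █ · · · ·
    · · · █ █ · · · · ·
    · · █ █ █ · · · · ·
T4:
  2·area = 10  (B↔C swapped to make it positive)
  edge (4, 6)→(8, 12): d=(4,6) right/bottom  bias=-1
  edge (8, 12)→(7, 13): d=(-1,1) right/bottom  bias=-1
  edge (7, 13)→(4, 6): d=(-3,-7) top-left  bias=+0
    (9,0)@(19, 1): e=[-110,0,120] → ·  [on edge]
    (8,1)@(17, 3): e=[-90,0,100] → ·  [on edge]
    (7,2)@(15, 5): e=[-70,0,80] → ·  [on edge]
    (6,3)@(13, 7): e=[-50,0,60] → ·  [on edge]
    (5,4)@(11, 9): e=[-30,0,40] → ·  [on edge]
    (3,5)@(7, 11): e=[2,2,6] → █
    (4,5)@(9, 11): e=[-10,0,20] → ·  [on edge]
    (3,6)@(7, 13): e=[10,0,0] → ·  [on edge]
  covered (1 px):
    · · · · · · · · · ·
    · · · · · · · · · ·
    · · · · · · · · · ·
    · · · · · · · · · ·
    · · · · · · · · · ·
    · · · █ · · · · · ·
    · · · · · · · · · ·

Z-buffer (winner per pixel, '.' = empty):
  . . . . . . . . . .
  . . 0 0 . . . . . .
  . 0 0 2 . . . . . .
  . 0 2 2 . 3 . . . .
  . 2 2 2 3 3 . . . .
  2 2 2 4 3 . . 1 1 .
  . . 3 3 3 1 1 1 1 .

Final: 2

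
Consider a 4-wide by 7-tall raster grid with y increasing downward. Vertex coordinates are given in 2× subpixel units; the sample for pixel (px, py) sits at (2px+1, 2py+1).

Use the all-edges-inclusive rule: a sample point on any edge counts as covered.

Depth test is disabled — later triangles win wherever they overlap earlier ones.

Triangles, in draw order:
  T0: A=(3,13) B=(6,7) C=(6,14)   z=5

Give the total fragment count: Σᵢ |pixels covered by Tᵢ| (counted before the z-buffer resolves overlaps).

T0:
  2·area = 21
  edge (3, 13)→(6, 7): d=(3,-6) inclusive
  edge (6, 7)→(6, 14): d=(0,7) inclusive
  edge (6, 14)→(3, 13): d=(-3,-1) inclusive
    (3,2)@(7, 5): e=[0,-7,28] → .  [on edge]
    (2,4)@(5, 9): e=[0,7,14] → X  [on edge]
    (3,4)@(7, 9): e=[12,-7,16] → .
    (2,5)@(5, 11): e=[6,7,8] → X
    (3,5)@(7, 11): e=[18,-7,10] → .
    (1,6)@(3, 13): e=[0,21,0] → X  [on edge]
    (3,6)@(7, 13): e=[24,-7,4] → .
  covered (4 px):
    . . . .
    . . . .
    . . . .
    . . . .
    . . X .
    . . X .
    . X X .

Answer: 4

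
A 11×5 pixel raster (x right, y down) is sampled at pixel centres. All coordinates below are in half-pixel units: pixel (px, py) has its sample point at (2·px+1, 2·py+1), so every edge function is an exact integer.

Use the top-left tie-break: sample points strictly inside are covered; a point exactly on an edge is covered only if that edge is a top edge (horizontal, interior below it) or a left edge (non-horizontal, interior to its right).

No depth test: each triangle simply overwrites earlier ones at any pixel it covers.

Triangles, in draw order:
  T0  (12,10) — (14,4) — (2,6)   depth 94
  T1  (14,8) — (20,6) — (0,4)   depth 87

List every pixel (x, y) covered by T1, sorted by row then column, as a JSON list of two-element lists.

T0:
  2·area = 68  (B↔C swapped to make it positive)
  edge (12, 10)→(2, 6): d=(-10,-4) top-left  bias=+0
  edge (2, 6)→(14, 4): d=(12,-2) top-left  bias=+0
  edge (14, 4)→(12, 10): d=(-2,6) right/bottom  bias=-1
    (7,0)@(15, 1): e=[102,-34,0] → .  [on edge]
    (4,2)@(9, 5): e=[38,2,28] → X
    (5,2)@(11, 5): e=[46,6,16] → X
    (6,2)@(13, 5): e=[54,10,4] → X
    (7,2)@(15, 5): e=[62,14,-8] → .
    (2,3)@(5, 7): e=[2,18,48] → X
    (3,3)@(7, 7): e=[10,22,36] → X
    (6,3)@(13, 7): e=[34,34,0] → .  [on edge]
    (2,4)@(5, 9): e=[-18,42,44] → .
    (3,4)@(7, 9): e=[-10,46,32] → .
    (4,4)@(9, 9): e=[-2,50,20] → .
    (5,4)@(11, 9): e=[6,54,8] → X
  covered (8 px):
    . . . . . . . . . . .
    . . . . . . . . . . .
    . . . . X X X . . . .
    . . X X X X . . . . .
    . . . . . X . . . . .
T1:
  2·area = 52  (B↔C swapped to make it positive)
  edge (14, 8)→(0, 4): d=(-14,-4) top-left  bias=+0
  edge (0, 4)→(20, 6): d=(20,2) right/bottom  bias=-1
  edge (20, 6)→(14, 8): d=(-6,2) right/bottom  bias=-1
    (2,2)@(5, 5): e=[6,10,36] → X
    (3,2)@(7, 5): e=[14,6,32] → X
    (4,2)@(9, 5): e=[22,2,28] → X
    (5,2)@(11, 5): e=[30,-2,24] → .
    (2,3)@(5, 7): e=[-22,50,24] → .
    (3,3)@(7, 7): e=[-14,46,20] → .
    (4,3)@(9, 7): e=[-6,42,16] → .
    (5,3)@(11, 7): e=[2,38,12] → X
    (6,3)@(13, 7): e=[10,34,8] → X
    (7,3)@(15, 7): e=[18,30,4] → X
    (8,3)@(17, 7): e=[26,26,0] → .  [on edge]
    (5,4)@(11, 9): e=[-26,78,0] → .  [on edge]
  covered (6 px):
    . . . . . . . . . . .
    . . . . . . . . . . .
    . . X X X . . . . . .
    . . . . . X X X . . .
    . . . . . . . . . . .

Answer: [[2,2],[3,2],[4,2],[5,3],[6,3],[7,3]]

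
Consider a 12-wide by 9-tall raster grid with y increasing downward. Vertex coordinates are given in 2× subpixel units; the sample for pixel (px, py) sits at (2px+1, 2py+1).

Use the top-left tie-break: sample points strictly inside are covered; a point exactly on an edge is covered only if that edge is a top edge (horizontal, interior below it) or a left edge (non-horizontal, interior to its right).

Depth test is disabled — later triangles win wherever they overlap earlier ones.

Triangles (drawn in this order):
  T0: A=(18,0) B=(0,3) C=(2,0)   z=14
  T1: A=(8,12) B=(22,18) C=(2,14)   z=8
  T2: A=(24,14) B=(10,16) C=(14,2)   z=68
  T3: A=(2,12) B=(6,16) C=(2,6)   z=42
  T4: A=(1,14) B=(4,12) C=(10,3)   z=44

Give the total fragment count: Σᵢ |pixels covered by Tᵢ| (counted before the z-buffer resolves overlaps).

T0:
  2·area = 48
  edge (18, 0)→(0, 3): d=(-18,3) right/bottom  bias=-1
  edge (0, 3)→(2, 0): d=(2,-3) top-left  bias=+0
  edge (2, 0)→(18, 0): d=(16,0) top-left  bias=+0
    (1,0)@(3, 1): e=[27,5,16] → X
    (2,0)@(5, 1): e=[21,11,16] → X
    (3,0)@(7, 1): e=[15,17,16] → X
    (4,0)@(9, 1): e=[9,23,16] → X
    (5,0)@(11, 1): e=[3,29,16] → X
    (6,0)@(13, 1): e=[-3,35,16] → .
    (1,1)@(3, 3): e=[-9,9,48] → .
    (2,1)@(5, 3): e=[-15,15,48] → .
    (3,1)@(7, 3): e=[-21,21,48] → .
    (4,1)@(9, 3): e=[-27,27,48] → .
    (5,1)@(11, 3): e=[-33,33,48] → .
  covered (5 px):
    . X X X X X . . . . . .
    . . . . . . . . . . . .
    . . . . . . . . . . . .
    . . . . . . . . . . . .
    . . . . . . . . . . . .
    . . . . . . . . . . . .
    . . . . . . . . . . . .
    . . . . . . . . . . . .
    . . . . . . . . . . . .
T1:
  2·area = 64
  edge (8, 12)→(22, 18): d=(14,6) right/bottom  bias=-1
  edge (22, 18)→(2, 14): d=(-20,-4) top-left  bias=+0
  edge (2, 14)→(8, 12): d=(6,-2) top-left  bias=+0
    (11,3)@(23, 7): e=[-160,224,0] → .  [on edge]
    (0,4)@(1, 9): e=[0,96,-32] → .  [on edge]
    (8,4)@(17, 9): e=[-96,160,0] → .  [on edge]
    (5,5)@(11, 11): e=[-32,96,0] → .  [on edge]
    (2,6)@(5, 13): e=[32,32,0] → X  [on edge]
    (3,6)@(7, 13): e=[20,40,4] → X
    (4,6)@(9, 13): e=[8,48,8] → X
    (5,6)@(11, 13): e=[-4,56,12] → .
    (2,7)@(5, 15): e=[60,-8,12] → .
    (3,7)@(7, 15): e=[48,0,16] → X  [on edge]
    (5,7)@(11, 15): e=[24,16,24] → X
    (6,7)@(13, 15): e=[12,24,28] → X
    (7,7)@(15, 15): e=[0,32,32] → .  [on edge]
    (8,8)@(17, 17): e=[16,0,48] → X  [on edge]
  covered (9 px):
    . . . . . . . . . . . .
    . . . . . . . . . . . .
    . . . . . . . . . . . .
    . . . . . . . . . . . .
    . . . . . . . . . . . .
    . . . . . . . . . . . .
    . . X X X . . . . . . .
    . . . X X X X . . . . .
    . . . . . . . . X X . .
T2:
  2·area = 188
  edge (24, 14)→(10, 16): d=(-14,2) right/bottom  bias=-1
  edge (10, 16)→(14, 2): d=(4,-14) top-left  bias=+0
  edge (14, 2)→(24, 14): d=(10,12) right/bottom  bias=-1
    (7,2)@(15, 5): e=[144,26,18] → X
    (8,2)@(17, 5): e=[140,54,-6] → .
    (6,3)@(13, 7): e=[120,6,62] → X
    (8,3)@(17, 7): e=[112,62,14] → X
    (9,3)@(19, 7): e=[108,90,-10] → .
    (6,4)@(13, 9): e=[92,14,82] → X
    (9,4)@(19, 9): e=[80,98,10] → X
    (10,4)@(21, 9): e=[76,126,-14] → .
    (6,5)@(13, 11): e=[64,22,102] → X
    (10,5)@(21, 11): e=[48,134,6] → X
    (11,5)@(23, 11): e=[44,162,-18] → .
    (5,6)@(11, 13): e=[40,2,146] → X
    (8,7)@(17, 15): e=[0,94,94] → .  [on edge]
    (1,8)@(3, 17): e=[0,-94,282] → .  [on edge]
  covered (23 px):
    . . . . . . . . . . . .
    . . . . . . . . . . . .
    . . . . . . . X . . . .
    . . . . . . X X X . . .
    . . . . . . X X X X . .
    . . . . . . X X X X X .
    . . . . . X X X X X X X
    . . . . . X X X . . . .
    . . . . . . . . . . . .
T3:
  2·area = 24  (B↔C swapped to make it positive)
  edge (2, 12)→(2, 6): d=(0,-6) top-left  bias=+0
  edge (2, 6)→(6, 16): d=(4,10) right/bottom  bias=-1
  edge (6, 16)→(2, 12): d=(-4,-4) top-left  bias=+0
    (1,4)@(3, 9): e=[6,2,16] → X
    (2,4)@(5, 9): e=[18,-18,24] → .
    (0,5)@(1, 11): e=[-6,30,0] → .  [on edge]
    (1,5)@(3, 11): e=[6,10,8] → X
    (2,5)@(5, 11): e=[18,-10,16] → .
    (1,6)@(3, 13): e=[6,18,0] → X  [on edge]
    (2,6)@(5, 13): e=[18,-2,8] → .
    (1,7)@(3, 15): e=[6,26,-8] → .
    (2,7)@(5, 15): e=[18,6,0] → X  [on edge]
    (3,7)@(7, 15): e=[30,-14,8] → .
    (2,8)@(5, 17): e=[18,14,-8] → .
    (3,8)@(7, 17): e=[30,-6,0] → .  [on edge]
  covered (4 px):
    . . . . . . . . . . . .
    . . . . . . . . . . . .
    . . . . . . . . . . . .
    . . . . . . . . . . . .
    . X . . . . . . . . . .
    . X . . . . . . . . . .
    . X . . . . . . . . . .
    . . X . . . . . . . . .
    . . . . . . . . . . . .
T4:
  2·area = 15  (B↔C swapped to make it positive)
  edge (1, 14)→(10, 3): d=(9,-11) top-left  bias=+0
  edge (10, 3)→(4, 12): d=(-6,9) right/bottom  bias=-1
  edge (4, 12)→(1, 14): d=(-3,2) right/bottom  bias=-1
    (3,3)@(7, 7): e=[3,3,9] → X
    (4,3)@(9, 7): e=[25,-15,5] → .
    (3,4)@(7, 9): e=[21,-9,3] → .
  covered (1 px):
    . . . . . . . . . . . .
    . . . . . . . . . . . .
    . . . . . . . . . . . .
    . . . X . . . . . . . .
    . . . . . . . . . . . .
    . . . . . . . . . . . .
    . . . . . . . . . . . .
    . . . . . . . . . . . .
    . . . . . . . . . . . .

Answer: 42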